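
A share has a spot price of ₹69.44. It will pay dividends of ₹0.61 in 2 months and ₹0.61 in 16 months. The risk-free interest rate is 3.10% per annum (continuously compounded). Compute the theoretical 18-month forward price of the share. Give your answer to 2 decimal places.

PV(dividends) I = 0.61·e^(−0.0310·2/12) + 0.61·e^(−0.0310·16/12)
I = 0.6069 + 0.5853 = 1.1922
F = (S − I)·e^(rT) = (69.44 − 1.1922) · e^(0.0310·18/12)
= 68.2478 · e^0.046500 = 68.2478 × 1.047598 = ₹71.50

₹71.50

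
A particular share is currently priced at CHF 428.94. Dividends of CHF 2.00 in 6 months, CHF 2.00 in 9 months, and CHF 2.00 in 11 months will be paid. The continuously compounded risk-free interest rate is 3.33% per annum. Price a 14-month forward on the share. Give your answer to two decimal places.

CHF 439.84

PV(dividends) I = 2.00·e^(−0.0333·6/12) + 2.00·e^(−0.0333·9/12) + 2.00·e^(−0.0333·11/12)
I = 1.9670 + 1.9507 + 1.9399 = 5.8576
F = (S − I)·e^(rT) = (428.94 − 5.8576) · e^(0.0333·14/12)
= 423.0824 · e^0.038850 = 423.0824 × 1.039615 = CHF 439.84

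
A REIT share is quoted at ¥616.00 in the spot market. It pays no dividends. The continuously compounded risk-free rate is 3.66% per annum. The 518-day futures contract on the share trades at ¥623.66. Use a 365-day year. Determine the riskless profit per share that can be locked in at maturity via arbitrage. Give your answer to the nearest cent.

Fair futures: F* = S·e^(carry·T), with carry = r = 0.0366
F* = 616.00 · e^(0.0366 × 518/365) = 616.00 · e^0.051942 = 616.00 × 1.053315 = ¥648.8420
Market ¥623.66 < fair ¥648.8420: forward underpriced → reverse cash-and-carry (short spot, go long the forward).
At maturity, profit = |F_mkt − F*| = |623.66 − 648.8420| = ¥25.18 per share

¥25.18 per share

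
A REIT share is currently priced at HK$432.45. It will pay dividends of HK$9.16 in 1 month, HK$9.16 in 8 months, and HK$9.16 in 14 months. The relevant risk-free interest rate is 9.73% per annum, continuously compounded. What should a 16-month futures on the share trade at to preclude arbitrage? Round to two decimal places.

HK$462.93

PV(dividends) I = 9.16·e^(−0.0973·1/12) + 9.16·e^(−0.0973·8/12) + 9.16·e^(−0.0973·14/12)
I = 9.0860 + 8.5847 + 8.1770 = 25.8477
F = (S − I)·e^(rT) = (432.45 − 25.8477) · e^(0.0973·16/12)
= 406.6023 · e^0.129733 = 406.6023 × 1.138524 = HK$462.93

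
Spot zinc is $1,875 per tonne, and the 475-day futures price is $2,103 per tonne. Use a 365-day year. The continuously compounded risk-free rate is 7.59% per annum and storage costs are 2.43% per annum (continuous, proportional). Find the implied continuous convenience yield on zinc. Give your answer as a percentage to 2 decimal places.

1.20%

F = S·e^((r+u−y)T) ⇒ (r+u−y) = ln(F/S)/T
ln(2103/1875) = 0.114756; /T ⇒ 0.088181
y = r + u − ln(F/S)/T = 0.0759 + 0.0243 − 0.088181 = 0.012019
y = 1.20%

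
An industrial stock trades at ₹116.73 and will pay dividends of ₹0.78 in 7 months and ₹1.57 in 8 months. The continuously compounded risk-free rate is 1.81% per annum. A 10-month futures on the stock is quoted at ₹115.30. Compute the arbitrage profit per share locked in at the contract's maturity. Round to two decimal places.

₹0.85 per share

PV(dividends) I = 0.78·e^(−0.0181·7/12) + 1.57·e^(−0.0181·8/12) = 2.3230
Fair futures F* = (S − I)·e^(rT) = (116.73 − 2.3230)·e^0.015083 = 114.4070 × 1.015197 = 116.1456
Market ₹115.30 < fair 116.1456: forward underpriced → reverse cash-and-carry (short the stock, invest proceeds at r, pay the dividends, go long the forward).
Profit at T = |F_mkt − F*| = |115.30 − 116.1456| = ₹0.85 per share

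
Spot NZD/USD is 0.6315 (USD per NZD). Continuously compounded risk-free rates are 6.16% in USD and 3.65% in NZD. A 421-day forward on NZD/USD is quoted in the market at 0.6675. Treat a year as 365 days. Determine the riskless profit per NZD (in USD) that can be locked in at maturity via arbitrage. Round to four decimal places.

Fair forward: F* = S·e^(carry·T), with carry = (r_USD − r_NZD) = 0.0616 − 0.0365 = 0.0251
F* = 0.6315 · e^(0.0251 × 421/365) = 0.6315 · e^0.028951 = 0.6315 × 1.029374 = 0.6500
Market 0.6675 > fair 0.6500: forward overpriced → cash-and-carry (buy spot, short the forward).
At maturity, profit = |F_mkt − F*| = |0.6675 − 0.6500| = 0.0175 per NZD (in USD)

0.0175 per NZD (in USD)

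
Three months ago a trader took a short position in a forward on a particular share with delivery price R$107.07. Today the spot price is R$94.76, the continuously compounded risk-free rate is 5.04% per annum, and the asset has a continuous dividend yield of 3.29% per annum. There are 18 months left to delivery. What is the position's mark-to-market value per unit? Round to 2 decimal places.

Current fair forward for the remaining 18 months: F = S·e^((r − q)·T), (r − q) = 0.0504 − 0.0329 = 0.0175
F = 94.76 · e^(0.0175 × 18/12) = 94.76 × 1.026598 = 97.2804
Value of long forward = (F − K)·e^(−rT) = (97.2804 − 107.07) · e^(−0.0504·18/12)
= -9.7896 × 0.927187 = -9.08
Short position value = −(long value) = R$9.08

R$9.08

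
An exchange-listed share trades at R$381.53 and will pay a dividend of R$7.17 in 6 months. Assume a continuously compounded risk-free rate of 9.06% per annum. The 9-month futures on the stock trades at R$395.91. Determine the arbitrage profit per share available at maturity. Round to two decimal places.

R$5.11 per share

PV(dividends) I = 7.17·e^(−0.0906·6/12) = 6.8524
Fair futures F* = (S − I)·e^(rT) = (381.53 − 6.8524)·e^0.067950 = 374.6776 × 1.070312 = 401.0219
Market R$395.91 < fair 401.0219: forward underpriced → reverse cash-and-carry (short the stock, invest proceeds at r, pay the dividends, go long the forward).
Profit at T = |F_mkt − F*| = |395.91 − 401.0219| = R$5.11 per share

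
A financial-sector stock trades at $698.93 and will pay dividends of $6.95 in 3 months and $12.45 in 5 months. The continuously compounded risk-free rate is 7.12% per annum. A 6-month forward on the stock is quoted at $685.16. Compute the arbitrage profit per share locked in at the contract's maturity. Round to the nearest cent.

PV(dividends) I = 6.95·e^(−0.0712·3/12) + 12.45·e^(−0.0712·5/12) = 18.9135
Fair forward F* = (S − I)·e^(rT) = (698.93 − 18.9135)·e^0.035600 = 680.0165 × 1.036241 = 704.6610
Market $685.16 < fair 704.6610: forward underpriced → reverse cash-and-carry (short the stock, invest proceeds at r, pay the dividends, go long the forward).
Profit at T = |F_mkt − F*| = |685.16 − 704.6610| = $19.50 per share

$19.50 per share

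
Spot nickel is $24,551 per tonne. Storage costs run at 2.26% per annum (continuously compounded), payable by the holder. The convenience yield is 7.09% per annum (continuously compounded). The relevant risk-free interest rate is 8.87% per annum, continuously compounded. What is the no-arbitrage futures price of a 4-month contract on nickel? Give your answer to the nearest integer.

$24,884 per tonne

Net carry = r + u − y = 0.0887 + 0.0226 − 0.0709 = 0.0404
F = S·e^((r+u−y)T) = 24551 · e^(0.0404 × 4/12) = 24551 · e^0.013467
= 24551 × 1.013558 = $24,884 per tonne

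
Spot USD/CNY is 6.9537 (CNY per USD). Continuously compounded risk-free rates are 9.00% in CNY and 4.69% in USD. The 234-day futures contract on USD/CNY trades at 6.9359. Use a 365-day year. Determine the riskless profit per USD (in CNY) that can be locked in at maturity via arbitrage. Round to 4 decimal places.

0.2126 per USD (in CNY)

Fair futures: F* = S·e^(carry·T), with carry = (r_CNY − r_USD) = 0.0900 − 0.0469 = 0.0431
F* = 6.9537 · e^(0.0431 × 234/365) = 6.9537 · e^0.027631 = 6.9537 × 1.028016 = 7.1485
Market 6.9359 < fair 7.1485: forward underpriced → reverse cash-and-carry (short spot, go long the forward).
At maturity, profit = |F_mkt − F*| = |6.9359 − 7.1485| = 0.2126 per USD (in CNY)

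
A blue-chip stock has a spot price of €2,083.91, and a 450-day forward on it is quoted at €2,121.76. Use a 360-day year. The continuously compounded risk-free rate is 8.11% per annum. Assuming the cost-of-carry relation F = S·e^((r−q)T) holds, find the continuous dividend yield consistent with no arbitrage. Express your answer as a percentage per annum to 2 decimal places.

6.67%

From F = S·e^((r−q)T): (r − q) = ln(F/S)/T
ln(2121.76/2083.91) = ln(1.018163) = 0.018000
(r − q) = 0.018000 / (450/360) = 0.014400
q = r − ln(F/S)/T = 0.0811 − 0.014400 = 0.066700
q = 6.67%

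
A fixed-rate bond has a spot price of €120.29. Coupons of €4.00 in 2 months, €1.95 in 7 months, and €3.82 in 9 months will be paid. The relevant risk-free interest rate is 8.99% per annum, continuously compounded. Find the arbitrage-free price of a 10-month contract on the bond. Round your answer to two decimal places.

€119.56

PV(coupons) I = 4.00·e^(−0.0899·2/12) + 1.95·e^(−0.0899·7/12) + 3.82·e^(−0.0899·9/12)
I = 3.9405 + 1.8504 + 3.5709 = 9.3618
F = (S − I)·e^(rT) = (120.29 − 9.3618) · e^(0.0899·10/12)
= 110.9282 · e^0.074917 = 110.9282 × 1.077795 = €119.56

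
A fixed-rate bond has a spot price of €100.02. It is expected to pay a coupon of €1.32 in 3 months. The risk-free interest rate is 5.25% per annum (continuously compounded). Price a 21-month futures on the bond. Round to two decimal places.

€108.22

PV(coupons) I = 1.32·e^(−0.0525·3/12)
I = 1.3028
F = (S − I)·e^(rT) = (100.02 − 1.3028) · e^(0.0525·21/12)
= 98.7172 · e^0.091875 = 98.7172 × 1.096228 = €108.22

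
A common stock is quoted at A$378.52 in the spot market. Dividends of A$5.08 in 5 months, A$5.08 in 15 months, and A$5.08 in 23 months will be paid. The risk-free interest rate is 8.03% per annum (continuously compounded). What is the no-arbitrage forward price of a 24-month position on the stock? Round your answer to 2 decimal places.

A$428.19

PV(dividends) I = 5.08·e^(−0.0803·5/12) + 5.08·e^(−0.0803·15/12) + 5.08·e^(−0.0803·23/12)
I = 4.9128 + 4.5949 + 4.3553 = 13.8630
F = (S − I)·e^(rT) = (378.52 − 13.8630) · e^(0.0803·24/12)
= 364.6570 · e^0.160600 = 364.6570 × 1.174215 = A$428.19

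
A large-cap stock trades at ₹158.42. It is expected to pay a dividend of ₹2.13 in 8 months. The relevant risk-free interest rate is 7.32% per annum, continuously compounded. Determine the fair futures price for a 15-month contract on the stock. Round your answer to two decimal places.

PV(dividends) I = 2.13·e^(−0.0732·8/12)
I = 2.0286
F = (S − I)·e^(rT) = (158.42 − 2.0286) · e^(0.0732·15/12)
= 156.3914 · e^0.091500 = 156.3914 × 1.095817 = ₹171.38

₹171.38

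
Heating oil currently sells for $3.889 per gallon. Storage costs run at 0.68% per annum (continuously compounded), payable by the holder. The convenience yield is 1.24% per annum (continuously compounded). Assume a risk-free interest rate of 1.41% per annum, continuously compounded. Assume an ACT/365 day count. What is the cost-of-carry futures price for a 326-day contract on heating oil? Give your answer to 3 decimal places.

Net carry = r + u − y = 0.0141 + 0.0068 − 0.0124 = 0.0085
F = S·e^((r+u−y)T) = 3.889 · e^(0.0085 × 326/365) = 3.889 · e^0.007592
= 3.889 × 1.007621 = $3.919 per gallon

$3.919 per gallon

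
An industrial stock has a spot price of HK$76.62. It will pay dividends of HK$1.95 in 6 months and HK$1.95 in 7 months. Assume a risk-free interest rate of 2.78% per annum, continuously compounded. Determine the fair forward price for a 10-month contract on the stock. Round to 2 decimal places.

HK$74.48

PV(dividends) I = 1.95·e^(−0.0278·6/12) + 1.95·e^(−0.0278·7/12)
I = 1.9231 + 1.9186 = 3.8417
F = (S − I)·e^(rT) = (76.62 − 3.8417) · e^(0.0278·10/12)
= 72.7783 · e^0.023167 = 72.7783 × 1.023437 = HK$74.48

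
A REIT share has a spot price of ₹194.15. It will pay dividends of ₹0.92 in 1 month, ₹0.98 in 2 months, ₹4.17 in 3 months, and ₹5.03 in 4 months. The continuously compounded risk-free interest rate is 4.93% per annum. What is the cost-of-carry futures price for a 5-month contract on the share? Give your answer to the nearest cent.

PV(dividends) I = 0.92·e^(−0.0493·1/12) + 0.98·e^(−0.0493·2/12) + 4.17·e^(−0.0493·3/12) + 5.03·e^(−0.0493·4/12)
I = 0.9162 + 0.9720 + 4.1189 + 4.9480 = 10.9551
F = (S − I)·e^(rT) = (194.15 − 10.9551) · e^(0.0493·5/12)
= 183.1949 · e^0.020542 = 183.1949 × 1.020754 = ₹187.00

₹187.00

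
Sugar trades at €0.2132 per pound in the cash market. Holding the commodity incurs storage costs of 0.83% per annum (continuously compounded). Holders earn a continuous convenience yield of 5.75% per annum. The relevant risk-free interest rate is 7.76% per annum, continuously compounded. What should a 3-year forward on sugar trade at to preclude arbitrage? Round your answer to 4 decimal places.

€0.2322 per pound

Net carry = r + u − y = 0.0776 + 0.0083 − 0.0575 = 0.0284
F = S·e^((r+u−y)T) = 0.2132 · e^(0.0284 × 3) = 0.2132 · e^0.085200
= 0.2132 × 1.088935 = €0.2322 per pound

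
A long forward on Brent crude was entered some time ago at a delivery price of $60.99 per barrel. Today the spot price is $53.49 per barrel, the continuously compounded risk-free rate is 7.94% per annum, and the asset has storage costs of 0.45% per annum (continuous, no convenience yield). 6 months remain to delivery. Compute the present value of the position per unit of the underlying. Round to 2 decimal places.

Current fair forward for the remaining 6 months: F = S·e^((r + u)·T), (r + u) = 0.0794 + 0.0045 = 0.0839
F = 53.49 · e^(0.0839 × 6/12) = 53.49 × 1.042842 = 55.7816
Value of long forward = (F − K)·e^(−rT) = (55.7816 − 60.99) · e^(−0.0794·6/12)
= -5.2084 × 0.961078 = -5.01

-$5.01 per barrel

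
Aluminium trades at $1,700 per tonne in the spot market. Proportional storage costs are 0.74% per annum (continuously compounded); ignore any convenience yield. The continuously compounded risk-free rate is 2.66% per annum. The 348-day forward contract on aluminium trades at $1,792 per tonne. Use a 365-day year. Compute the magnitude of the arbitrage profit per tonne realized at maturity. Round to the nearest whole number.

$36 per tonne

Fair forward: F* = S·e^(carry·T), with carry = (r + u) = 0.0266 + 0.0074 = 0.0340
F* = 1700 · e^(0.0340 × 348/365) = 1700 · e^0.032416 = 1700 × 1.032947 = $1756.0099
Market $1792 > fair $1756.0099: forward overpriced → cash-and-carry (buy spot, short the forward).
At maturity, profit = |F_mkt − F*| = |1792 − 1756.0099| = $36 per tonne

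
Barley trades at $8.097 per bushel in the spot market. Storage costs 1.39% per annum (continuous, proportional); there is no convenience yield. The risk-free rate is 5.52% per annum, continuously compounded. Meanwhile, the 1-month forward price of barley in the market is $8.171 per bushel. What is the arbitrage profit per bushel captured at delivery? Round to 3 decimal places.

Fair forward: F* = S·e^(carry·T), with carry = (r + u) = 0.0552 + 0.0139 = 0.0691
F* = 8.097 · e^(0.0691 × 1/12) = 8.097 · e^0.005758 = 8.097 × 1.005775 = $8.1438
Market $8.171 > fair $8.1438: forward overpriced → cash-and-carry (buy spot, short the forward).
At maturity, profit = |F_mkt − F*| = |8.171 − 8.1438| = $0.027 per bushel

$0.027 per bushel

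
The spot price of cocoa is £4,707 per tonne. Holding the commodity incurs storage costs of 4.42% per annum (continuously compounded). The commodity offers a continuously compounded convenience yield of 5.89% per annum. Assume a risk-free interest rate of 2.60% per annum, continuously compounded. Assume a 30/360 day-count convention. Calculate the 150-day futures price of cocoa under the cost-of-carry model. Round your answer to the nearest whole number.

£4,729 per tonne

Net carry = r + u − y = 0.0260 + 0.0442 − 0.0589 = 0.0113
F = S·e^((r+u−y)T) = 4707 · e^(0.0113 × 150/360) = 4707 · e^0.004708
= 4707 × 1.004719 = £4,729 per tonne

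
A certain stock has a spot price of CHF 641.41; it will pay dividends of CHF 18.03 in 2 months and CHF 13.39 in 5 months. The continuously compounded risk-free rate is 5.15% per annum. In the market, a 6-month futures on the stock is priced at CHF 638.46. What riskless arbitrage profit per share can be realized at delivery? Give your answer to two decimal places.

PV(dividends) I = 18.03·e^(−0.0515·2/12) + 13.39·e^(−0.0515·5/12) = 30.9816
Fair futures F* = (S − I)·e^(rT) = (641.41 − 30.9816)·e^0.025750 = 610.4284 × 1.026084 = 626.3508
Market CHF 638.46 > fair 626.3508: forward overpriced → cash-and-carry (borrow at r, buy the stock and collect the dividends, short the forward).
Profit at T = |F_mkt − F*| = |638.46 − 626.3508| = CHF 12.11 per share

CHF 12.11 per share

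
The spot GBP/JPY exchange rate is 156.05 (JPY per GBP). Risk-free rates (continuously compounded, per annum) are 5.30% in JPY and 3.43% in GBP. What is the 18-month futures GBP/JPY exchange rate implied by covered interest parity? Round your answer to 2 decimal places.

F = S·e^((r_JPY − r_GBP)T) = 156.05 · e^((0.0530 − 0.0343) × 18/12)
= 156.05 · e^0.028050 = 156.05 × 1.028447
F = 160.49 JPY per GBP

160.49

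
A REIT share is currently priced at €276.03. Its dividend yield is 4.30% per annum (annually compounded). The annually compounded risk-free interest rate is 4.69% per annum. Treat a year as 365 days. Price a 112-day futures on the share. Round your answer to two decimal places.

€276.35

F = S · (1+r)^T / (1+q)^T
= 276.03 × 1.014163 / 1.013003 = 276.03 × 1.001145
F = €276.35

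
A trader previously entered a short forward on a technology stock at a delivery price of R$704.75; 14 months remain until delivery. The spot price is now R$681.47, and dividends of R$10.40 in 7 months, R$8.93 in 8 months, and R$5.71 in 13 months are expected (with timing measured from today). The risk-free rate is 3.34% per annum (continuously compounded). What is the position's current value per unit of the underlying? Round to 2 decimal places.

PV(remaining dividends) I = 10.40·e^(−0.0334·7/12) + 8.93·e^(−0.0334·8/12) + 5.71·e^(−0.0334·13/12) = 24.4398
Current forward F = (S − I)·e^(rT) = (681.47 − 24.4398)·e^(0.0334·14/12) = 657.0302 × 1.039736 = 683.1380
Value (long) = (F − K)·e^(−rT) = (683.1380 − 704.75) × 0.961783 = -20.7861
Short position value = −(long value) = R$20.79

R$20.79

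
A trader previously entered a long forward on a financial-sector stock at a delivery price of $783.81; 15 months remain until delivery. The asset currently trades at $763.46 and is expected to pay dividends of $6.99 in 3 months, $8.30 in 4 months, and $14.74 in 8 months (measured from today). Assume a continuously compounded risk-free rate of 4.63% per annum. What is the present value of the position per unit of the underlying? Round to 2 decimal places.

PV(remaining dividends) I = 6.99·e^(−0.0463·3/12) + 8.30·e^(−0.0463·4/12) + 14.74·e^(−0.0463·8/12) = 29.3744
Current forward F = (S − I)·e^(rT) = (763.46 − 29.3744)·e^(0.0463·15/12) = 734.0856 × 1.059583 = 777.8246
Value (long) = (F − K)·e^(−rT) = (777.8246 − 783.81) × 0.943768 = -5.6488
Value = -$5.65

-$5.65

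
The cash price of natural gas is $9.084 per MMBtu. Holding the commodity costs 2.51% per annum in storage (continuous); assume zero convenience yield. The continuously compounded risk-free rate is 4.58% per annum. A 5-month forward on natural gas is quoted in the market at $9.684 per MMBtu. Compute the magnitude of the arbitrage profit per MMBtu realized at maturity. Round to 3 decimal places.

$0.328 per MMBtu

Fair forward: F* = S·e^(carry·T), with carry = (r + u) = 0.0458 + 0.0251 = 0.0709
F* = 9.084 · e^(0.0709 × 5/12) = 9.084 · e^0.029542 = 9.084 × 1.029983 = $9.3564
Market $9.684 > fair $9.3564: forward overpriced → cash-and-carry (buy spot, short the forward).
At maturity, profit = |F_mkt − F*| = |9.684 − 9.3564| = $0.328 per MMBtu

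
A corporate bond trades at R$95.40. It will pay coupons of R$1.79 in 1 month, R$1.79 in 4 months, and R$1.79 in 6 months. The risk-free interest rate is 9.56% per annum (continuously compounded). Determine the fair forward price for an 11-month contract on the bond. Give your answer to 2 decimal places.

PV(coupons) I = 1.79·e^(−0.0956·1/12) + 1.79·e^(−0.0956·4/12) + 1.79·e^(−0.0956·6/12)
I = 1.7758 + 1.7339 + 1.7065 = 5.2162
F = (S − I)·e^(rT) = (95.40 − 5.2162) · e^(0.0956·11/12)
= 90.1838 · e^0.087633 = 90.1838 × 1.091587 = R$98.44

R$98.44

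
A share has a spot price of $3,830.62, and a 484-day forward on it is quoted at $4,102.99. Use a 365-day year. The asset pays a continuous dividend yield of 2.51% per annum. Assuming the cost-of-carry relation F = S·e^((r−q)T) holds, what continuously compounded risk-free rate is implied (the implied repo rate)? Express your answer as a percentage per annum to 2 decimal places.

From F = S·e^((r−q)T): (r − q) = ln(F/S)/T
ln(4102.99/3830.62) = ln(1.071103) = 0.068689
(r − q) = 0.068689 / (484/365) = 0.051801
r = ln(F/S)/T + q = 0.051801 + 0.0251 = 0.076901
r = 7.69%

7.69%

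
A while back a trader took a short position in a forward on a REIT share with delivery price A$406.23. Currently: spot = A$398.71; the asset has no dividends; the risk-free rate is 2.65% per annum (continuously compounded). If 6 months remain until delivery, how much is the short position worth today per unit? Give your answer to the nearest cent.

A$2.17

Current fair forward for the remaining 6 months: F = S·e^(r·T), r = 0.0265
F = 398.71 · e^(0.0265 × 6/12) = 398.71 × 1.013338 = 404.0280
Value of long forward = (F − K)·e^(−rT) = (404.0280 − 406.23) · e^(−0.0265·6/12)
= -2.2020 × 0.986837 = -2.17
Short position value = −(long value) = A$2.17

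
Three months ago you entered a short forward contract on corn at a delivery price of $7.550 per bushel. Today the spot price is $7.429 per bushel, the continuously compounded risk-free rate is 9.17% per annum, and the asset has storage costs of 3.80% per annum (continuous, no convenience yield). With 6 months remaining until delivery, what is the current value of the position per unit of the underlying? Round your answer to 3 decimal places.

-$0.360 per bushel

Current fair forward for the remaining 6 months: F = S·e^((r + u)·T), (r + u) = 0.0917 + 0.0380 = 0.1297
F = 7.429 · e^(0.1297 × 6/12) = 7.429 × 1.066999 = 7.9267
Value of long forward = (F − K)·e^(−rT) = (7.9267 − 7.550) · e^(−0.0917·6/12)
= 0.3767 × 0.955185 = 0.360
Short position value = −(long value) = -$0.360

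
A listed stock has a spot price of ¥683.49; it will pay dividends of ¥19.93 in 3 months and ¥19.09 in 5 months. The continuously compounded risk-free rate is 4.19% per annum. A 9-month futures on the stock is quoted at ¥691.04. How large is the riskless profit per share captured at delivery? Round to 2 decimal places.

PV(dividends) I = 19.93·e^(−0.0419·3/12) + 19.09·e^(−0.0419·5/12) = 38.4819
Fair futures F* = (S − I)·e^(rT) = (683.49 − 38.4819)·e^0.031425 = 645.0081 × 1.031924 = 665.5993
Market ¥691.04 > fair 665.5993: forward overpriced → cash-and-carry (borrow at r, buy the stock and collect the dividends, short the forward).
Profit at T = |F_mkt − F*| = |691.04 − 665.5993| = ¥25.44 per share

¥25.44 per share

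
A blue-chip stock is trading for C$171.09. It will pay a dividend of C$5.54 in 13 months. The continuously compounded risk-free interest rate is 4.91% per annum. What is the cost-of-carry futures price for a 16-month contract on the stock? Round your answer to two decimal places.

PV(dividends) I = 5.54·e^(−0.0491·13/12)
I = 5.2530
F = (S − I)·e^(rT) = (171.09 − 5.2530) · e^(0.0491·16/12)
= 165.8370 · e^0.065467 = 165.8370 × 1.067658 = C$177.06

C$177.06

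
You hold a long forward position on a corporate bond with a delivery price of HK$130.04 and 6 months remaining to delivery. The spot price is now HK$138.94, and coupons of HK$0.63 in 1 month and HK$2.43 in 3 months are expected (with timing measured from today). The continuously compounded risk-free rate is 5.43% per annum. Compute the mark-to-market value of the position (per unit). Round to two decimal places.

HK$9.36

PV(remaining coupons) I = 0.63·e^(−0.0543·1/12) + 2.43·e^(−0.0543·3/12) = 3.0244
Current forward F = (S − I)·e^(rT) = (138.94 − 3.0244)·e^(0.0543·6/12) = 135.9156 × 1.027522 = 139.6563
Value (long) = (F − K)·e^(−rT) = (139.6563 − 130.04) × 0.973215 = 9.3587
Value = HK$9.36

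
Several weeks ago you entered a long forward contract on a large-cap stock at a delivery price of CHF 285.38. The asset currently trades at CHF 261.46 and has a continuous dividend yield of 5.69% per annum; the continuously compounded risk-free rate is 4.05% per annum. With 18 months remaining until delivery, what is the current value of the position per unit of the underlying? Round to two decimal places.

-CHF 28.49

Current fair forward for the remaining 18 months: F = S·e^((r − q)·T), (r − q) = 0.0405 − 0.0569 = -0.0164
F = 261.46 · e^(-0.0164 × 18/12) = 261.46 × 0.975700 = 255.1065
Value of long forward = (F − K)·e^(−rT) = (255.1065 − 285.38) · e^(−0.0405·18/12)
= -30.2735 × 0.941058 = -28.49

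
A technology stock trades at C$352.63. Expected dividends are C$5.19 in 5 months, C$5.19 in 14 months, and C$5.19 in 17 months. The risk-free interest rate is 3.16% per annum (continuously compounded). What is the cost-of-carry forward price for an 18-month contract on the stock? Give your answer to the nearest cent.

C$353.93

PV(dividends) I = 5.19·e^(−0.0316·5/12) + 5.19·e^(−0.0316·14/12) + 5.19·e^(−0.0316·17/12)
I = 5.1221 + 5.0021 + 4.9628 = 15.0870
F = (S − I)·e^(rT) = (352.63 − 15.0870) · e^(0.0316·18/12)
= 337.5430 · e^0.047400 = 337.5430 × 1.048541 = C$353.93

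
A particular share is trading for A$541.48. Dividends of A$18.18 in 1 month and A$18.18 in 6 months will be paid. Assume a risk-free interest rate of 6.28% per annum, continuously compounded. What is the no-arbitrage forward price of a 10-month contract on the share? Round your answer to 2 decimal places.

PV(dividends) I = 18.18·e^(−0.0628·1/12) + 18.18·e^(−0.0628·6/12)
I = 18.0851 + 17.6180 = 35.7031
F = (S − I)·e^(rT) = (541.48 − 35.7031) · e^(0.0628·10/12)
= 505.7769 · e^0.052333 = 505.7769 × 1.053727 = A$532.95

A$532.95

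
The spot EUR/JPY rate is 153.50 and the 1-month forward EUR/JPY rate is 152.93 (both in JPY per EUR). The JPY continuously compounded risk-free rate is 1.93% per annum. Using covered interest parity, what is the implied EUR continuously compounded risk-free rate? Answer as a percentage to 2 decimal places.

6.39%

F = S·e^((r_JPY − r_EUR)T) ⇒ r_EUR = r_JPY − ln(F/S)/T
ln(152.93/153.50) = -0.003720; /(1/12) = -0.044640
r_EUR = 0.0193 + 0.044640 = 0.063940
r_EUR = 6.39%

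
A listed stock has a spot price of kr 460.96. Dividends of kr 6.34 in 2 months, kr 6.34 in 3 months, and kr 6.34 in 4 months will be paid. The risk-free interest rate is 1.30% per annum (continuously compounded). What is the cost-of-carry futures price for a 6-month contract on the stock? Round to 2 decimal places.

PV(dividends) I = 6.34·e^(−0.0130·2/12) + 6.34·e^(−0.0130·3/12) + 6.34·e^(−0.0130·4/12)
I = 6.3263 + 6.3194 + 6.3126 = 18.9583
F = (S − I)·e^(rT) = (460.96 − 18.9583) · e^(0.0130·6/12)
= 442.0017 · e^0.006500 = 442.0017 × 1.006521 = kr 444.88

kr 444.88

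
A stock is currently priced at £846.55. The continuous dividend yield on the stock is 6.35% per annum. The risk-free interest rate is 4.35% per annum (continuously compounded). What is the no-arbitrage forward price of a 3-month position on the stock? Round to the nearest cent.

F = S·e^((r − q)T) = 846.55 · e^((0.0435 − 0.0635) × 3/12)
= 846.55 · e^-0.005000 = 846.55 × 0.995012
F = £842.33

£842.33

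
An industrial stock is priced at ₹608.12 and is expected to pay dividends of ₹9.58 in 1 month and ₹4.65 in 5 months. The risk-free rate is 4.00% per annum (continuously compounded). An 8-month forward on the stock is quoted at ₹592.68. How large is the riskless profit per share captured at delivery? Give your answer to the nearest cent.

₹17.37 per share

PV(dividends) I = 9.58·e^(−0.0400·1/12) + 4.65·e^(−0.0400·5/12) = 14.1213
Fair forward F* = (S − I)·e^(rT) = (608.12 − 14.1213)·e^0.026667 = 593.9987 × 1.027026 = 610.0521
Market ₹592.68 < fair 610.0521: forward underpriced → reverse cash-and-carry (short the stock, invest proceeds at r, pay the dividends, go long the forward).
Profit at T = |F_mkt − F*| = |592.68 − 610.0521| = ₹17.37 per share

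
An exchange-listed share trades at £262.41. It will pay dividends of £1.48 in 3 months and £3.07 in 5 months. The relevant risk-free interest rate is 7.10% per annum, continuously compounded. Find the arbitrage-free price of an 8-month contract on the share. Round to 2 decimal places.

£270.48

PV(dividends) I = 1.48·e^(−0.0710·3/12) + 3.07·e^(−0.0710·5/12)
I = 1.4540 + 2.9805 = 4.4345
F = (S − I)·e^(rT) = (262.41 − 4.4345) · e^(0.0710·8/12)
= 257.9755 · e^0.047333 = 257.9755 × 1.048471 = £270.48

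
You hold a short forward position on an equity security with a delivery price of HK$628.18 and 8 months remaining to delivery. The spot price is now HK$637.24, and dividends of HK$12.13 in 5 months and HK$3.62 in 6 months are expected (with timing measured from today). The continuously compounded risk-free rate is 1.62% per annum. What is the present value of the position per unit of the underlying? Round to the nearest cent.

-HK$0.17

PV(remaining dividends) I = 12.13·e^(−0.0162·5/12) + 3.62·e^(−0.0162·6/12) = 15.6392
Current forward F = (S − I)·e^(rT) = (637.24 − 15.6392)·e^(0.0162·8/12) = 621.6008 × 1.010859 = 628.3508
Value (long) = (F − K)·e^(−rT) = (628.3508 − 628.18) × 0.989258 = 0.1690
Short position value = −(long value) = -HK$0.17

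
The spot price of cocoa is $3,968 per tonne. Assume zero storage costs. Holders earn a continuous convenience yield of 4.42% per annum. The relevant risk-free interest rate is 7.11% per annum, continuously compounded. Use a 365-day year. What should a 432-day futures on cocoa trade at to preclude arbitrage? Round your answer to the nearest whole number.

Net carry = r + u − y = 0.0711 + 0.0000 − 0.0442 = 0.0269
F = S·e^((r+u−y)T) = 3968 · e^(0.0269 × 432/365) = 3968 · e^0.031838
= 3968 × 1.032350 = $4,096 per tonne

$4,096 per tonne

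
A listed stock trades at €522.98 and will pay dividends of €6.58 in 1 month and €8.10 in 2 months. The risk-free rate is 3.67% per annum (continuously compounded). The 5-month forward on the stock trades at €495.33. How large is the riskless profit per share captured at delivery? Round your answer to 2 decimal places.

€20.87 per share

PV(dividends) I = 6.58·e^(−0.0367·1/12) + 8.10·e^(−0.0367·2/12) = 14.6105
Fair forward F* = (S − I)·e^(rT) = (522.98 − 14.6105)·e^0.015292 = 508.3695 × 1.015410 = 516.2035
Market €495.33 < fair 516.2035: forward underpriced → reverse cash-and-carry (short the stock, invest proceeds at r, pay the dividends, go long the forward).
Profit at T = |F_mkt − F*| = |495.33 − 516.2035| = €20.87 per share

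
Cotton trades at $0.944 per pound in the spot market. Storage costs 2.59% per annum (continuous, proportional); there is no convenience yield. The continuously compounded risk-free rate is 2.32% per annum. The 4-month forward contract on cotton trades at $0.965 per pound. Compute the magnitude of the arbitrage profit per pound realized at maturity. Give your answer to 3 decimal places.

Fair forward: F* = S·e^(carry·T), with carry = (r + u) = 0.0232 + 0.0259 = 0.0491
F* = 0.944 · e^(0.0491 × 4/12) = 0.944 · e^0.016367 = 0.944 × 1.016502 = $0.9596
Market $0.965 > fair $0.9596: forward overpriced → cash-and-carry (buy spot, short the forward).
At maturity, profit = |F_mkt − F*| = |0.965 − 0.9596| = $0.005 per pound

$0.005 per pound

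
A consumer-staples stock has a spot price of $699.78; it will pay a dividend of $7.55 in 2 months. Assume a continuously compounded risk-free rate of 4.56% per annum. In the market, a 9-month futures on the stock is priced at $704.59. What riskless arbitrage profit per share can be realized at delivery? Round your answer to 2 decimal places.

$11.78 per share

PV(dividends) I = 7.55·e^(−0.0456·2/12) = 7.4928
Fair futures F* = (S − I)·e^(rT) = (699.78 − 7.4928)·e^0.034200 = 692.2872 × 1.034792 = 716.3733
Market $704.59 < fair 716.3733: forward underpriced → reverse cash-and-carry (short the stock, invest proceeds at r, pay the dividends, go long the forward).
Profit at T = |F_mkt − F*| = |704.59 − 716.3733| = $11.78 per share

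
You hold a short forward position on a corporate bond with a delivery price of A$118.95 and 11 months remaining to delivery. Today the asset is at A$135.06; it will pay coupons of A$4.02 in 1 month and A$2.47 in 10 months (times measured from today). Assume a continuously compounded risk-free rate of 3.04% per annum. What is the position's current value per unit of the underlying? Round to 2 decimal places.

PV(remaining coupons) I = 4.02·e^(−0.0304·1/12) + 2.47·e^(−0.0304·10/12) = 6.4180
Current forward F = (S − I)·e^(rT) = (135.06 − 6.4180)·e^(0.0304·11/12) = 128.6420 × 1.028259 = 132.2773
Value (long) = (F − K)·e^(−rT) = (132.2773 − 118.95) × 0.972518 = 12.9610
Short position value = −(long value) = -A$12.96

-A$12.96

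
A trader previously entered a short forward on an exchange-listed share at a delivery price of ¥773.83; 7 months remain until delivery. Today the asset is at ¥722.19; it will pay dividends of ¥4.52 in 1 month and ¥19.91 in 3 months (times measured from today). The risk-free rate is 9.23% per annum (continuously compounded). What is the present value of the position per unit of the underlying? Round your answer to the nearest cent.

¥35.02

PV(remaining dividends) I = 4.52·e^(−0.0923·1/12) + 19.91·e^(−0.0923·3/12) = 23.9412
Current forward F = (S − I)·e^(rT) = (722.19 − 23.9412)·e^(0.0923·7/12) = 698.2488 × 1.055317 = 736.8738
Value (long) = (F − K)·e^(−rT) = (736.8738 − 773.83) × 0.947582 = -35.0190
Short position value = −(long value) = ¥35.02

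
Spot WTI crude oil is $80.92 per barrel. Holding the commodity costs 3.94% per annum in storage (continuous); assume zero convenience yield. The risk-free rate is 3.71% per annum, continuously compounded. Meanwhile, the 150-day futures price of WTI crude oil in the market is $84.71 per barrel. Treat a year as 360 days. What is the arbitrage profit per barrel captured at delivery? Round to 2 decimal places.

$1.17 per barrel

Fair futures: F* = S·e^(carry·T), with carry = (r + u) = 0.0371 + 0.0394 = 0.0765
F* = 80.92 · e^(0.0765 × 150/360) = 80.92 · e^0.031875 = 80.92 × 1.032388 = $83.5408
Market $84.71 > fair $83.5408: forward overpriced → cash-and-carry (buy spot, short the forward).
At maturity, profit = |F_mkt − F*| = |84.71 − 83.5408| = $1.17 per barrel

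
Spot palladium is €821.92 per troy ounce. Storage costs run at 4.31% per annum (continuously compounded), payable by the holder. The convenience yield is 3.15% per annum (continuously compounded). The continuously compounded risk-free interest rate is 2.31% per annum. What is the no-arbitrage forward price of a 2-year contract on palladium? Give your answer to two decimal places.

Net carry = r + u − y = 0.0231 + 0.0431 − 0.0315 = 0.0347
F = S·e^((r+u−y)T) = 821.92 · e^(0.0347 × 2) = 821.92 · e^0.069400
= 821.92 × 1.071865 = €880.99 per troy ounce

€880.99 per troy ounce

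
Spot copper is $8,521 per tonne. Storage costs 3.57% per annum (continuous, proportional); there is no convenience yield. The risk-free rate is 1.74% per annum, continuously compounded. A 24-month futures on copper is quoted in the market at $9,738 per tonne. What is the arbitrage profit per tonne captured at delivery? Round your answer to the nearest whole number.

Fair futures: F* = S·e^(carry·T), with carry = (r + u) = 0.0174 + 0.0357 = 0.0531
F* = 8521 · e^(0.0531 × 24/12) = 8521 · e^0.106200 = 8521 × 1.112044 = $9475.7269
Market $9738 > fair $9475.7269: forward overpriced → cash-and-carry (buy spot, short the forward).
At maturity, profit = |F_mkt − F*| = |9738 − 9475.7269| = $262 per tonne

$262 per tonne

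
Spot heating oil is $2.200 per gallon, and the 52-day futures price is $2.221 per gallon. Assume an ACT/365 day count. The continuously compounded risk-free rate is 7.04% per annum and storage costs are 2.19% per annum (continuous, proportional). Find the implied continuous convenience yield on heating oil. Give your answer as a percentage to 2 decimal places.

F = S·e^((r+u−y)T) ⇒ (r+u−y) = ln(F/S)/T
ln(2.221/2.200) = 0.009500; /T ⇒ 0.066683
y = r + u − ln(F/S)/T = 0.0704 + 0.0219 − 0.066683 = 0.025617
y = 2.56%

2.56%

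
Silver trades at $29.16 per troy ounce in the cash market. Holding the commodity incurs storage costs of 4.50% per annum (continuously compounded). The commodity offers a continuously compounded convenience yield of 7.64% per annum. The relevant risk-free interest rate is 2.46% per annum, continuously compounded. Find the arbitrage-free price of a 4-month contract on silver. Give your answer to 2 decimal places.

$29.09 per troy ounce

Net carry = r + u − y = 0.0246 + 0.0450 − 0.0764 = -0.0068
F = S·e^((r+u−y)T) = 29.16 · e^(-0.0068 × 4/12) = 29.16 · e^-0.002267
= 29.16 × 0.997736 = $29.09 per troy ounce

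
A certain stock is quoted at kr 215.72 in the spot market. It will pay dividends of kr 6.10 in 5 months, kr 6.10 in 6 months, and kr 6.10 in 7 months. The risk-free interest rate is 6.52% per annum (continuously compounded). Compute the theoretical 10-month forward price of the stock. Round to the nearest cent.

PV(dividends) I = 6.10·e^(−0.0652·5/12) + 6.10·e^(−0.0652·6/12) + 6.10·e^(−0.0652·7/12)
I = 5.9365 + 5.9043 + 5.8724 = 17.7132
F = (S − I)·e^(rT) = (215.72 − 17.7132) · e^(0.0652·10/12)
= 198.0068 · e^0.054333 = 198.0068 × 1.055836 = kr 209.06

kr 209.06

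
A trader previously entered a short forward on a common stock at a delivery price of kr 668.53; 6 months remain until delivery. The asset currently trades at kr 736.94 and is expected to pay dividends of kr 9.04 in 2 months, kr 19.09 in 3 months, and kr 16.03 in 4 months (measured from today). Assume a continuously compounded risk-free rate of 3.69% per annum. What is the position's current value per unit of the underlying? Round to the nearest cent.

PV(remaining dividends) I = 9.04·e^(−0.0369·2/12) + 19.09·e^(−0.0369·3/12) + 16.03·e^(−0.0369·4/12) = 43.7333
Current forward F = (S − I)·e^(rT) = (736.94 − 43.7333)·e^(0.0369·6/12) = 693.2067 × 1.018621 = 706.1149
Value (long) = (F − K)·e^(−rT) = (706.1149 − 668.53) × 0.981719 = 36.8978
Short position value = −(long value) = -kr 36.90

-kr 36.90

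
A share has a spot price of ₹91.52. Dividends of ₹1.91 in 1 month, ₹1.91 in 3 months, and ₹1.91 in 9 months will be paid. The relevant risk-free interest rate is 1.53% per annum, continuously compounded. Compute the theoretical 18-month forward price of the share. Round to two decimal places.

₹87.81

PV(dividends) I = 1.91·e^(−0.0153·1/12) + 1.91·e^(−0.0153·3/12) + 1.91·e^(−0.0153·9/12)
I = 1.9076 + 1.9027 + 1.8882 = 5.6985
F = (S − I)·e^(rT) = (91.52 − 5.6985) · e^(0.0153·18/12)
= 85.8215 · e^0.022950 = 85.8215 × 1.023215 = ₹87.81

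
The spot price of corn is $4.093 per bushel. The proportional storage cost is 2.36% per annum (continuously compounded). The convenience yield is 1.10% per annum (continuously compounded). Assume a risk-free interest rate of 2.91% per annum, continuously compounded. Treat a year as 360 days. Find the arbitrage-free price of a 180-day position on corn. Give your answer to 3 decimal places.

Net carry = r + u − y = 0.0291 + 0.0236 − 0.0110 = 0.0417
F = S·e^((r+u−y)T) = 4.093 · e^(0.0417 × 180/360) = 4.093 · e^0.020850
= 4.093 × 1.021069 = $4.179 per bushel

$4.179 per bushel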